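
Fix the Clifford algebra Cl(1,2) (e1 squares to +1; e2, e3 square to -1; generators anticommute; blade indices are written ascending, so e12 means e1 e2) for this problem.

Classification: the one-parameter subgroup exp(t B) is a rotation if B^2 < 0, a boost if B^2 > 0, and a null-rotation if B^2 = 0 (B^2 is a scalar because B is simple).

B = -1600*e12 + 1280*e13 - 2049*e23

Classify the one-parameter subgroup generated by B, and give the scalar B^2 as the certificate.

B^2 term by term: the squares give (-1600)^2*(e12)^2 + (1280)^2*(e13)^2 + (-2049)^2*(e23)^2 = 2560000*(+1) + 1638400*(+1) + 4198401*(-1) = -1 (each basis 2-blade squares to minus the product of its generators' squares); cross terms between blades sharing an index anticommute and cancel. So B^2 = -1.
Answer: rotation, certificate B^2 = -1. One invariant decides it: the square -1 survives every conjugation, and its sign is exactly the classification.


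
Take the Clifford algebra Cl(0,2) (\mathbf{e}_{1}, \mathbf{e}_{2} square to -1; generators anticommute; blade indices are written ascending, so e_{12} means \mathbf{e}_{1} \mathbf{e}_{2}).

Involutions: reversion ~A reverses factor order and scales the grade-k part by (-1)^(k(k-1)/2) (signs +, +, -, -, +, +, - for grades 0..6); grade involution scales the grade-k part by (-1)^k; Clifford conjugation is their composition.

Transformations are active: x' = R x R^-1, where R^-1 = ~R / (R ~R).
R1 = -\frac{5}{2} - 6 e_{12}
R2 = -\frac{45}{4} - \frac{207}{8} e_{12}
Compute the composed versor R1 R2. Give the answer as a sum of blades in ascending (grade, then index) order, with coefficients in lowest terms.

Distribute over the terms of R1 (each basis-blade product reordered to ascending indices, repeated generators contracted through their squares):
(-\frac{5}{2}) R2 = \frac{225}{8} + \frac{1035}{16} e_{12}
(-6 e_{12}) R2 = -\frac{621}{4} + \frac{135}{2} e_{12}
Summing the partial products and collecting blades:
Answer: -\frac{1017}{8} + \frac{2115}{16} e_{12}


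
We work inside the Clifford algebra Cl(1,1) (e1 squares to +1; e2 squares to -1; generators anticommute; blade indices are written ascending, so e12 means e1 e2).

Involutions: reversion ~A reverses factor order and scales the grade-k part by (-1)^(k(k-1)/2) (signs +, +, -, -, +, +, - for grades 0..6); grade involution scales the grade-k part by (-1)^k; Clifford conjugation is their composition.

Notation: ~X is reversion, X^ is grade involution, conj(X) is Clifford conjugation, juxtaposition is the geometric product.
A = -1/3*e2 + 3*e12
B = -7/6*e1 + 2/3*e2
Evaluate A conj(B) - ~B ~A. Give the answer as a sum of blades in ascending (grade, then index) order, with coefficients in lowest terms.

first term: -2/9 + 2*e1 - 7/2*e2 + 7/18*e12
second term: 2/9 - 2*e1 + 7/2*e2 + 7/18*e12
Answer: -4/9 + 4*e1 - 7*e2


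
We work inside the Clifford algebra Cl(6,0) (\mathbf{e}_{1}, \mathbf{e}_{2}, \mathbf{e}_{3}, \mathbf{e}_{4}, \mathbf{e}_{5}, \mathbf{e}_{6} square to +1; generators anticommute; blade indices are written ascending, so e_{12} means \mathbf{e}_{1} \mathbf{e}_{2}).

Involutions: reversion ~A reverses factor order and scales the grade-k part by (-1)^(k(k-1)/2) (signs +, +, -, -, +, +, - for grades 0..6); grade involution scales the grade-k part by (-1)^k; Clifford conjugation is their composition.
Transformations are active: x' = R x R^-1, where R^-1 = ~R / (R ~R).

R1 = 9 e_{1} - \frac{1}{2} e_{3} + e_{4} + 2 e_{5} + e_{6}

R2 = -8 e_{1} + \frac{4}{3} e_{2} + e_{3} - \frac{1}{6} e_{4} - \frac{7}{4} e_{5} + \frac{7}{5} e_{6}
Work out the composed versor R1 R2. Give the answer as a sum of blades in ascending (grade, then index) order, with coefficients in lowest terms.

Distribute over the terms of R1 (each basis-blade product reordered to ascending indices, repeated generators contracted through their squares):
(9 e_{1}) R2 = -72 + 12 e_{12} + 9 e_{13} - \frac{3}{2} e_{14} - \frac{63}{4} e_{15} + \frac{63}{5} e_{16}
(-\frac{1}{2} e_{3}) R2 = -\frac{1}{2} - 4 e_{13} + \frac{2}{3} e_{23} + \frac{1}{12} e_{34} + \frac{7}{8} e_{35} - \frac{7}{10} e_{36}
(e_{4}) R2 = -\frac{1}{6} + 8 e_{14} - \frac{4}{3} e_{24} - e_{34} - \frac{7}{4} e_{45} + \frac{7}{5} e_{46}
(2 e_{5}) R2 = -\frac{7}{2} + 16 e_{15} - \frac{8}{3} e_{25} - 2 e_{35} + \frac{1}{3} e_{45} + \frac{14}{5} e_{56}
(e_{6}) R2 = \frac{7}{5} + 8 e_{16} - \frac{4}{3} e_{26} - e_{36} + \frac{1}{6} e_{46} + \frac{7}{4} e_{56}
Summing the partial products and collecting blades:
Answer: -\frac{2243}{30} + 12 e_{12} + 5 e_{13} + \frac{13}{2} e_{14} + \frac{1}{4} e_{15} + \frac{103}{5} e_{16} + \frac{2}{3} e_{23} - \frac{4}{3} e_{24} - \frac{8}{3} e_{25} - \frac{4}{3} e_{26} - \frac{11}{12} e_{34} - \frac{9}{8} e_{35} - \frac{17}{10} e_{36} - \frac{17}{12} e_{45} + \frac{47}{30} e_{46} + \frac{91}{20} e_{56}


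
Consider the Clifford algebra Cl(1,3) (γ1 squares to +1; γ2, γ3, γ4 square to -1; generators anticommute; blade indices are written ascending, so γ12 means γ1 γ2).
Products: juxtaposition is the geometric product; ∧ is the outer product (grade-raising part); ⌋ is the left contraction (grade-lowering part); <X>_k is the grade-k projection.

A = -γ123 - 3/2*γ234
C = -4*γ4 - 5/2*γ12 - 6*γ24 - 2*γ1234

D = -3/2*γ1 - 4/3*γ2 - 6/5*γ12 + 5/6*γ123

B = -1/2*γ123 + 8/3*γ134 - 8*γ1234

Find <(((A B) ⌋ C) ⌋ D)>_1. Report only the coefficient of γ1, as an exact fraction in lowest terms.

step 1: -1/2 - 12*γ1 - 8*γ4 - 4*γ12 + 3/4*γ14 + 8/3*γ24
step 2: -6 + 78*γ2 + 2*γ4 + 5/4*γ12 - 16/3*γ13 - 3/2*γ23 + 3*γ24 + 8*γ34 + 16*γ123 + 24*γ234 + γ1234
step 3: 535/6 - 1667/20*γ1 + 112/9*γ2 + 25/24*γ3 + 36/5*γ12 + 65*γ13 - 5*γ123
step 4: -1667/20*γ1 + 112/9*γ2 + 25/24*γ3
Answer: -1667/20


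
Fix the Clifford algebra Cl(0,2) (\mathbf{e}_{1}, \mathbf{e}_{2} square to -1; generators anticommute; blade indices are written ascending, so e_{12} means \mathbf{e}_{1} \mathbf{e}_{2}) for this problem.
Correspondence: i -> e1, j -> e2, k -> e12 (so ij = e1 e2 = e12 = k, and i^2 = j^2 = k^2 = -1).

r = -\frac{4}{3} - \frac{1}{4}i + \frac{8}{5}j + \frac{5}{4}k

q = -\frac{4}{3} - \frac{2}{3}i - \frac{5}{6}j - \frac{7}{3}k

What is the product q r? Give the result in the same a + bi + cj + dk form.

In blades: q = -\frac{4}{3} - \frac{2}{3} e_{1} - \frac{5}{6} e_{2} - \frac{7}{3} e_{12}, r = -\frac{4}{3} - \frac{1}{4} e_{1} + \frac{8}{5} e_{2} + \frac{5}{4} e_{12}.
Distribute q over r term by term (generator squares from the signature, products reordered to ascending indices): (-\frac{4}{3})*r = \frac{16}{9} + \frac{1}{3} e_{1} - \frac{32}{15} e_{2} - \frac{5}{3} e_{12}; (-\frac{2}{3} e_{1})*r = -\frac{1}{6} + \frac{8}{9} e_{1} + \frac{5}{6} e_{2} - \frac{16}{15} e_{12}; (-\frac{5}{6} e_{2})*r = \frac{4}{3} - \frac{25}{24} e_{1} + \frac{10}{9} e_{2} - \frac{5}{24} e_{12}; (-\frac{7}{3} e_{12})*r = \frac{35}{12} + \frac{56}{15} e_{1} + \frac{7}{12} e_{2} + \frac{28}{9} e_{12}.
Sum: \frac{211}{36} + \frac{1409}{360} e_{1} + \frac{71}{180} e_{2} + \frac{61}{360} e_{12}; translating back through the correspondence:
Answer: \frac{211}{36} + \frac{1409}{360}i + \frac{71}{180}j + \frac{61}{360}k


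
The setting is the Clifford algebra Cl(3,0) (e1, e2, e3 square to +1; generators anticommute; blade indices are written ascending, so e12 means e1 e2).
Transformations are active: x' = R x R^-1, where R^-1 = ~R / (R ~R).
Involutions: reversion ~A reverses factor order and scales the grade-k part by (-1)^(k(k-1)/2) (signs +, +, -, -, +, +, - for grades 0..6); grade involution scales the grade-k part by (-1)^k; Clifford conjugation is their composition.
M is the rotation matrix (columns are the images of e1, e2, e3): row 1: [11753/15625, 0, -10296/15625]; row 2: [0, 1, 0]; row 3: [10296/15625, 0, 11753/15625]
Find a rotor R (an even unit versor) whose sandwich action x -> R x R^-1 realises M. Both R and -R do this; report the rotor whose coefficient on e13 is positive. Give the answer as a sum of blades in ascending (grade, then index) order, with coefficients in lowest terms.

Method: write R = a + b12*e12 + b13*e13 + b23*e23 with a^2 + b12^2 + b13^2 + b23^2 = 1 (so R^-1 = ~R). Expanding the columns R e_j ~R gives tr M = 4a^2 - 1 and, from the antisymmetric part, M21 - M12 = -4a*b12, M13 - M31 = 4a*b13, M32 - M23 = -4a*b23.
Here tr M = 39131/15625, so a^2 = (1 + tr M)/4 = 13689/15625 and a = ±117/125. Taking a = 117/125: M21 - M12 = 0, M13 - M31 = -20592/15625, M32 - M23 = 0, giving b12 = 0, b13 = -44/125, b23 = 0, i.e. R = 117/125 - 44/125*e13.
Its e13 coefficient is negative, so report the other preimage -R.
Answer: -117/125 + 44/125*e13. Sheet selection: the two-to-one cover makes ±R indistinguishable at the matrix level (trace 39131/15625), so uniqueness comes from the required sign on e13.


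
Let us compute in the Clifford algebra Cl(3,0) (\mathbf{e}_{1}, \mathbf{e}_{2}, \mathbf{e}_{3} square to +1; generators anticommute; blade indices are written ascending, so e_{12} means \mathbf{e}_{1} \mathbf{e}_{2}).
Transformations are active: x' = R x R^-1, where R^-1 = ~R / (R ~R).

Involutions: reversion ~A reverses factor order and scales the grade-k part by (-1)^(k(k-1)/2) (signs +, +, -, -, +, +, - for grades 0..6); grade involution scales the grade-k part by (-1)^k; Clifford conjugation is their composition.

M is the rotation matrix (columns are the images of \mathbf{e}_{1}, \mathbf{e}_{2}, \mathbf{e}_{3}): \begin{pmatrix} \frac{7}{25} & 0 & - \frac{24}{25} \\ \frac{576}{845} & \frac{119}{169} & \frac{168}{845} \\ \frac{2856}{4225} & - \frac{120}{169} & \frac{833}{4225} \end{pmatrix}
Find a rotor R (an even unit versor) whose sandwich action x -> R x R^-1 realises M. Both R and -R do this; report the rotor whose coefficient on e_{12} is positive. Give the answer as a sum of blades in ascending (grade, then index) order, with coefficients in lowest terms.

Method: write R = a + b12*e_{12} + b13*e_{13} + b23*e_{23} with a^2 + b12^2 + b13^2 + b23^2 = 1 (so R^-1 = ~R). Expanding the columns R e_j ~R gives tr M = 4a^2 - 1 and, from the antisymmetric part, M21 - M12 = -4a*b12, M13 - M31 = 4a*b13, M32 - M23 = -4a*b23.
Here tr M = \frac{4991}{4225}, so a^2 = (1 + tr M)/4 = \frac{2304}{4225} and a = ±\frac{48}{65}. Taking a = \frac{48}{65}: M21 - M12 = \frac{576}{845}, M13 - M31 = -\frac{6912}{4225}, M32 - M23 = -\frac{768}{845}, giving b12 = -\frac{3}{13}, b13 = -\frac{36}{65}, b23 = \frac{4}{13}, i.e. R = \frac{48}{65} - \frac{3}{13} e_{12} - \frac{36}{65} e_{13} + \frac{4}{13} e_{23}.
Its e_{12} coefficient is negative, so report the other preimage -R.
Answer: -\frac{48}{65} + \frac{3}{13} e_{12} + \frac{36}{65} e_{13} - \frac{4}{13} e_{23}. Why the constraint matters: R and -R act identically through the sandwich — M has trace \frac{4991}{4225} either way — so only the sign condition on e_{12} picks one of the two preimages.


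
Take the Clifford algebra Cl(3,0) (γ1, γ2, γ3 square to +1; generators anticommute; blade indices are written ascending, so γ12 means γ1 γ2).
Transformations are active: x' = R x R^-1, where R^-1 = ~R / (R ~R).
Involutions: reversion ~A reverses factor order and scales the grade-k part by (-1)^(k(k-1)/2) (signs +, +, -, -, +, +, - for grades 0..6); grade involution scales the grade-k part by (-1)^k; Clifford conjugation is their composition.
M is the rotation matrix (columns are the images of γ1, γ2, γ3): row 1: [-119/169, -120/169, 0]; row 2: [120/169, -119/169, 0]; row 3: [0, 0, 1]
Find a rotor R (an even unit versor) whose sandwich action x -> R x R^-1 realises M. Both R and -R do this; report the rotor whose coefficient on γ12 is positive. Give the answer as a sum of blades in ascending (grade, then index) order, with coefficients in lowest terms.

Method: write R = a + b12*γ12 + b13*γ13 + b23*γ23 with a^2 + b12^2 + b13^2 + b23^2 = 1 (so R^-1 = ~R). Expanding the columns R e_j ~R gives tr M = 4a^2 - 1 and, from the antisymmetric part, M21 - M12 = -4a*b12, M13 - M31 = 4a*b13, M32 - M23 = -4a*b23.
Here tr M = -69/169, so a^2 = (1 + tr M)/4 = 25/169 and a = ±5/13. Taking a = 5/13: M21 - M12 = 240/169, M13 - M31 = 0, M32 - M23 = 0, giving b12 = -12/13, b13 = 0, b23 = 0, i.e. R = 5/13 - 12/13*γ12.
Its γ12 coefficient is negative, so report the other preimage -R.
Answer: -5/13 + 12/13*γ12. Note: both R and -R realise this M (trace -69/169); the covering map identifies them, and the γ12-coefficient sign is the tie-breaker.


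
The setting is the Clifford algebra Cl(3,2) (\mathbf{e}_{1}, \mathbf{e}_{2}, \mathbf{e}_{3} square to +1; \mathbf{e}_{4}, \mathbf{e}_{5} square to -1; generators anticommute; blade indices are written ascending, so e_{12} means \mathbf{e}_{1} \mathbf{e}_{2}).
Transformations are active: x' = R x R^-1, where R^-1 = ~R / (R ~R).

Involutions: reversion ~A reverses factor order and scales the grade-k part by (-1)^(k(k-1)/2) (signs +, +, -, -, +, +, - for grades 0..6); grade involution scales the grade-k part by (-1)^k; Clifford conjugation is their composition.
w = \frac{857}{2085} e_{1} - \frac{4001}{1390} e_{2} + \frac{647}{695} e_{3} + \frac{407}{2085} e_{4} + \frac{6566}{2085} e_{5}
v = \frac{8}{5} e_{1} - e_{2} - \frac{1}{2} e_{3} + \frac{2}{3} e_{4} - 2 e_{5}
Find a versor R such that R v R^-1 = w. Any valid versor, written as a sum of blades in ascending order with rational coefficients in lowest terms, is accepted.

Take R = v + w = \frac{4193}{2085} e_{1} - \frac{5391}{1390} e_{2} + \frac{599}{1390} e_{3} + \frac{599}{695} e_{4} + \frac{2396}{2085} e_{5}. Because q(v) = q(w) = -\frac{571}{900}, conjugation by R sends v exactly to w.
Answer: \frac{4193}{2085} e_{1} - \frac{5391}{1390} e_{2} + \frac{599}{1390} e_{3} + \frac{599}{695} e_{4} + \frac{2396}{2085} e_{5}


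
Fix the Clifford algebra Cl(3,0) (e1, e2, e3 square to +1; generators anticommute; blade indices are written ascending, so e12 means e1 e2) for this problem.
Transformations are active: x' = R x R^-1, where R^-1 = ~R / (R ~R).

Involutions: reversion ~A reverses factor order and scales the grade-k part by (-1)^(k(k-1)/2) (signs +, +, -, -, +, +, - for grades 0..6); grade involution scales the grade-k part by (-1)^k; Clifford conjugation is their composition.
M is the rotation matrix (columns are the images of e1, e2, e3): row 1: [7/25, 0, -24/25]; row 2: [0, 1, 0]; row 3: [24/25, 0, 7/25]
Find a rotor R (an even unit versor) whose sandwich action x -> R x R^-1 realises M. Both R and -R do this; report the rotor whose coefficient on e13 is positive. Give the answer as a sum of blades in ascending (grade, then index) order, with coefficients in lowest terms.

Method: write R = a + b12*e12 + b13*e13 + b23*e23 with a^2 + b12^2 + b13^2 + b23^2 = 1 (so R^-1 = ~R). Expanding the columns R e_j ~R gives tr M = 4a^2 - 1 and, from the antisymmetric part, M21 - M12 = -4a*b12, M13 - M31 = 4a*b13, M32 - M23 = -4a*b23.
Here tr M = 39/25, so a^2 = (1 + tr M)/4 = 16/25 and a = ±4/5. Taking a = 4/5: M21 - M12 = 0, M13 - M31 = -48/25, M32 - M23 = 0, giving b12 = 0, b13 = -3/5, b23 = 0, i.e. R = 4/5 - 3/5*e13.
Its e13 coefficient is negative, so report the other preimage -R.
Answer: -4/5 + 3/5*e13. Key observation: the double cover Spin(3) -> SO(3) sends R and -R to the same matrix (trace 39/25 here), so the stated sign of the e13 coefficient is what selects one sheet.


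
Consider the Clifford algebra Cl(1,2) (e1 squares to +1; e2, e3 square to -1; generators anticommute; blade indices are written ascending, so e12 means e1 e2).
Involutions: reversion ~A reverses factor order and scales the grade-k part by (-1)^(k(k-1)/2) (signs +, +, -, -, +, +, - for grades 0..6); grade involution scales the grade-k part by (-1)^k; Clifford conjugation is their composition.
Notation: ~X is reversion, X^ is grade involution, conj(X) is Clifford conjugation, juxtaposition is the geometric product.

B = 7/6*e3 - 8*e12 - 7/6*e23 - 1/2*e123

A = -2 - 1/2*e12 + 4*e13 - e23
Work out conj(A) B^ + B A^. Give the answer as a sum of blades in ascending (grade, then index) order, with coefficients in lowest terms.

first term: -17/6 - 31/6*e1 + 19/6*e2 + 31/12*e3 + 62/3*e12 - 89/12*e13 + 103/3*e23 - 19/12*e123
second term: 17/6 + 25/6*e1 + 5/6*e2 - 25/12*e3 + 62/3*e12 - 89/12*e13 + 103/3*e23 + 5/12*e123
Answer: -e1 + 4*e2 + 1/2*e3 + 124/3*e12 - 89/6*e13 + 206/3*e23 - 7/6*e123


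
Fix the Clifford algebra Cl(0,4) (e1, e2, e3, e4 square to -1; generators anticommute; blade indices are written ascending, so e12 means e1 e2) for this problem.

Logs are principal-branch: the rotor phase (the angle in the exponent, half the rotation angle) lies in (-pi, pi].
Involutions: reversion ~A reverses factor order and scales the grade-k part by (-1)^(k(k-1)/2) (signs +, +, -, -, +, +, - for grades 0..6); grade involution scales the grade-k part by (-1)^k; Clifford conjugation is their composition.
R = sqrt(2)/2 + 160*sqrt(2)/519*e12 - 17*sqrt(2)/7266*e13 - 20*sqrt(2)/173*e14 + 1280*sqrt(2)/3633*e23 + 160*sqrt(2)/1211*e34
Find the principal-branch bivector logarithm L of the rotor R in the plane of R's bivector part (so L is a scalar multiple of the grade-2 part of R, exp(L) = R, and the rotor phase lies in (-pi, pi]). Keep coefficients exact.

The scalar part of R is sqrt(2)/2, which fixes the principal-branch rotor phase; the unit plane is then the bivector part divided by the sine of that phase, and L is that plane scaled by the phase.
Concretely: cos(phase) = sqrt(2)/2 gives phase = ±pi/4, and since phase/sin(phase) is even the sign is immaterial: L = (phase/sin(phase)) * <R>_2 = (sqrt(2)*pi/4) * <R>_2.
Answer: 80*pi/519*e12 - 17*pi/14532*e13 - 10*pi/173*e14 + 640*pi/3633*e23 + 80*pi/1211*e34


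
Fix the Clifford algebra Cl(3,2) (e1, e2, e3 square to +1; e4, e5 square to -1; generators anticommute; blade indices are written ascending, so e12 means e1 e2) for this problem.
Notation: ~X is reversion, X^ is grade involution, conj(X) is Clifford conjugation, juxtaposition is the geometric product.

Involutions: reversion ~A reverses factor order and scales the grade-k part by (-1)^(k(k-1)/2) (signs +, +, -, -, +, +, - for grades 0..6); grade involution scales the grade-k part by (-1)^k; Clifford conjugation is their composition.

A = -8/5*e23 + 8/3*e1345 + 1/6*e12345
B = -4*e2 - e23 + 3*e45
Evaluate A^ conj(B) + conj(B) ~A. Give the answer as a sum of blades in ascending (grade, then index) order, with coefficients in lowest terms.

first term: 8/5 + 32/5*e3 + 8*e13 - 1/2*e123 + 1/6*e145 - 8/3*e1245 + 2/3*e1345 + 24/5*e2345 - 32/3*e12345
second term: -8/5 + 32/5*e3 + 8*e13 + 1/2*e123 - 1/6*e145 + 8/3*e1245 - 2/3*e1345 - 24/5*e2345 - 32/3*e12345
Answer: 64/5*e3 + 16*e13 - 64/3*e12345


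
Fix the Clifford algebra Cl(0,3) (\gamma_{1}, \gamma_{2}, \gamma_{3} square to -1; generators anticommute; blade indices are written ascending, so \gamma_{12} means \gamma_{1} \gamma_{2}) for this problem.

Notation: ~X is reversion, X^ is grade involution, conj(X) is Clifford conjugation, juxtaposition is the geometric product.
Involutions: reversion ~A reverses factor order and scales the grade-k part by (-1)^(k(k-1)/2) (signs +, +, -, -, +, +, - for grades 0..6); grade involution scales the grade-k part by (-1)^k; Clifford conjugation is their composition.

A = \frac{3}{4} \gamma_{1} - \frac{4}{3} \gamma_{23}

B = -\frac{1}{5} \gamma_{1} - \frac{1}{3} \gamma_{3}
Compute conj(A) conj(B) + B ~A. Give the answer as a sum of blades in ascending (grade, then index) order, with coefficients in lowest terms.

first term: \frac{3}{20} - \frac{4}{9} \gamma_{2} - \frac{1}{4} \gamma_{13} + \frac{4}{15} \gamma_{123}
second term: \frac{3}{20} - \frac{4}{9} \gamma_{2} + \frac{1}{4} \gamma_{13} - \frac{4}{15} \gamma_{123}
Answer: \frac{3}{10} - \frac{8}{9} \gamma_{2}


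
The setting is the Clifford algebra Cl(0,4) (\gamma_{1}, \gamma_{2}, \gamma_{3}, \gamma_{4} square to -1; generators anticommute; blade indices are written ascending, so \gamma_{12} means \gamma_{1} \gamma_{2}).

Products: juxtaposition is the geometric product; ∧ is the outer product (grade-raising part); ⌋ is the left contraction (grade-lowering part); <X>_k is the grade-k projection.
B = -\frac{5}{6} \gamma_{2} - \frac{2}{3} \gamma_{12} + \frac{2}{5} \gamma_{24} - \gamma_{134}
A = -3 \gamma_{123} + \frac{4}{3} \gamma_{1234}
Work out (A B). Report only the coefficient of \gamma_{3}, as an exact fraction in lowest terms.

step 1: \frac{4}{3} \gamma_{2} - 2 \gamma_{3} + \frac{91}{30} \gamma_{13} + 3 \gamma_{24} + \frac{8}{9} \gamma_{34} - \frac{4}{45} \gamma_{134}
Answer: -2


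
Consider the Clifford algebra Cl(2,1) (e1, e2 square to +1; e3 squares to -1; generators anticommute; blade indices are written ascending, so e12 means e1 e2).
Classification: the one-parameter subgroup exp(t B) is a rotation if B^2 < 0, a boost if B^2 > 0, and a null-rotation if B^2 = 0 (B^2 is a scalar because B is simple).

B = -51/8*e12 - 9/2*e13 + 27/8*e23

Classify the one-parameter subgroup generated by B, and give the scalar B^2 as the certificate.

B^2 term by term: the squares give (-51/8)^2*(e12)^2 + (-9/2)^2*(e13)^2 + (27/8)^2*(e23)^2 = 2601/64*(-1) + 81/4*(+1) + 729/64*(+1) = -9 (each basis 2-blade squares to minus the product of its generators' squares); cross terms between blades sharing an index anticommute and cancel. So B^2 = -9.
Answer: rotation, certificate B^2 = -9. One invariant decides it: the square -9 survives every conjugation, and its sign is exactly the classification.


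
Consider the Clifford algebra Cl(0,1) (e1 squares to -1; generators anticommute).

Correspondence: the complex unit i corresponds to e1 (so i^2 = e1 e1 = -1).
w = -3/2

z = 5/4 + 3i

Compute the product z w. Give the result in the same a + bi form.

In blades: z = 5/4 + 3*e1, w = -3/2.
Distribute z over w term by term (generator squares from the signature, products reordered to ascending indices): (5/4)*w = -15/8; (3*e1)*w = -9/2*e1.
Sum: -15/8 - 9/2*e1; translating back through the correspondence:
Answer: -15/8 - 9/2*i


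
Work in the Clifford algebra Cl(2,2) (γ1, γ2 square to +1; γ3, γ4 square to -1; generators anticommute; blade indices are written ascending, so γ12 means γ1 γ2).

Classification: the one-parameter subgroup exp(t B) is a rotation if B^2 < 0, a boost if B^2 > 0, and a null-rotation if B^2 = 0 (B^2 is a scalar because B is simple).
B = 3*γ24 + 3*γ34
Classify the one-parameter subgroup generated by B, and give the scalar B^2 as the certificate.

B^2 term by term: the squares give (3)^2*(γ24)^2 + (3)^2*(γ34)^2 = 9*(+1) + 9*(-1) = 0 (each basis 2-blade squares to minus the product of its generators' squares); cross terms between blades sharing an index anticommute and cancel. So B^2 = 0.
Answer: null-rotation, certificate B^2 = 0. Certificate logic: 0 is a conjugation-invariant scalar, so its sign fixes rotation versus boost versus null-rotation outright.


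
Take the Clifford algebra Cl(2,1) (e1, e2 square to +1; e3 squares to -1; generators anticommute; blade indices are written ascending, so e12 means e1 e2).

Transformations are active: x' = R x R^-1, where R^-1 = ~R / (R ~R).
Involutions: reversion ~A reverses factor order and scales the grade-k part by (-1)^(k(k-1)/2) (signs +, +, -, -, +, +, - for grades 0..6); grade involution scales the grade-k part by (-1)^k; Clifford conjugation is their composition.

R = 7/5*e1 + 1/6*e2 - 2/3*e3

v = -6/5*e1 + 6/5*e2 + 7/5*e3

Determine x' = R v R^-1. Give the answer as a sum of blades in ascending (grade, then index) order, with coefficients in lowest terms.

~R = 7/5*e1 + 1/6*e2 - 2/3*e3, and R ~R = 463/300, so R^-1 = ~R / (463/300).
R v = -41/75 + 47/25*e12 + 29/25*e13 + 31/30*e23
Answer: 482/2315*e1 - 9154/6945*e2 - 6443/6945*e3


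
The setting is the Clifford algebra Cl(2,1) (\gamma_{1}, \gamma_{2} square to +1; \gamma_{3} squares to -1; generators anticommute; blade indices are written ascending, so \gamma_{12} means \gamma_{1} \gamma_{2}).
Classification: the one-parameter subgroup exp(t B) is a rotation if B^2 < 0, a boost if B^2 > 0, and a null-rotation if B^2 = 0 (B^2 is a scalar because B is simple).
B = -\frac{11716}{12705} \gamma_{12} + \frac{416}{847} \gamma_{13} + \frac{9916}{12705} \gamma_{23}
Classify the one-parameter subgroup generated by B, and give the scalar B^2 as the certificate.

B^2 term by term: the squares give (-\frac{11716}{12705})^2*(\gamma_{12})^2 + (\frac{416}{847})^2*(\gamma_{13})^2 + (\frac{9916}{12705})^2*(\gamma_{23})^2 = \frac{137264656}{161417025}*(-1) + \frac{173056}{717409}*(+1) + \frac{98327056}{161417025}*(+1) = 0 (each basis 2-blade squares to minus the product of its generators' squares); cross terms between blades sharing an index anticommute and cancel. So B^2 = 0.
Answer: null-rotation, certificate B^2 = 0. Because 0 is invariant under every versor sandwich, the classification follows from its sign alone.


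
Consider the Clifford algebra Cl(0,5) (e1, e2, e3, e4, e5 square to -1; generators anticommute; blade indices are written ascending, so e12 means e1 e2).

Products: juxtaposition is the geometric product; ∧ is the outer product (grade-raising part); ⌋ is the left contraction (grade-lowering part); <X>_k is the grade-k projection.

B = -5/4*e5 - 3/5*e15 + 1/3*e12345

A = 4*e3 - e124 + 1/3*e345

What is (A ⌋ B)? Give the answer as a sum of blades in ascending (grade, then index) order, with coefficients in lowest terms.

step 1: 1/9*e12 + 1/3*e35 - 4/3*e1245
Answer: 1/9*e12 + 1/3*e35 - 4/3*e1245


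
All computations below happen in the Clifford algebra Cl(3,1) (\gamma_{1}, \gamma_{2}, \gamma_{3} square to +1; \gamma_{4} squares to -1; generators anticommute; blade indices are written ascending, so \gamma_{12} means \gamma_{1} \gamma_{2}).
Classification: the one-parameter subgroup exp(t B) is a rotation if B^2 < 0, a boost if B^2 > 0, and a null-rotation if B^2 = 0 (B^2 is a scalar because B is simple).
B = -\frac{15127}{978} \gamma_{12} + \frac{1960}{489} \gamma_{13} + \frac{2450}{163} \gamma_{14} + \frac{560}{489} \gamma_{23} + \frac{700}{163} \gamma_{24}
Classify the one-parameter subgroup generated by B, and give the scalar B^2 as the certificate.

B^2 term by term: the squares give (-\frac{15127}{978})^2*(\gamma_{12})^2 + (\frac{1960}{489})^2*(\gamma_{13})^2 + (\frac{2450}{163})^2*(\gamma_{14})^2 + (\frac{560}{489})^2*(\gamma_{23})^2 + (\frac{700}{163})^2*(\gamma_{24})^2 = \frac{228826129}{956484}*(-1) + \frac{3841600}{239121}*(-1) + \frac{6002500}{26569}*(+1) + \frac{313600}{239121}*(-1) + \frac{490000}{26569}*(+1) = -\frac{49}{4} (each basis 2-blade squares to minus the product of its generators' squares); cross terms between blades sharing an index anticommute and cancel; the commuting (index-disjoint) pairs give grade-4 terms 2*c*c'*(blade product), which cancel blade by blade — \gamma_{1234}: -\frac{2744000}{79707} + \frac{2744000}{79707} = 0 — confirming B is simple. So B^2 = -\frac{49}{4}.
Answer: rotation, certificate B^2 = -\frac{49}{4}. Because -\frac{49}{4} is invariant under every versor sandwich, the classification follows from its sign alone.


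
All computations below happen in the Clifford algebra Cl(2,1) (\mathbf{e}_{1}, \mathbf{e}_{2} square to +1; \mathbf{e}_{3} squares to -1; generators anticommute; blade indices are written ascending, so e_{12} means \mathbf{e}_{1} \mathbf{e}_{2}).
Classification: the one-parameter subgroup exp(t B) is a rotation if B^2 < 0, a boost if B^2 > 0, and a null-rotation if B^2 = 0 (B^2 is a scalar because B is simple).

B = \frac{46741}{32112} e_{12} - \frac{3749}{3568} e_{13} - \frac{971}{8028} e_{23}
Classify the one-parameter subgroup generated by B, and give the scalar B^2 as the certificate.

B^2 term by term: the squares give (\frac{46741}{32112})^2*(e_{12})^2 + (-\frac{3749}{3568})^2*(e_{13})^2 + (-\frac{971}{8028})^2*(e_{23})^2 = \frac{2184721081}{1031180544}*(-1) + \frac{14055001}{12730624}*(+1) + \frac{942841}{64448784}*(+1) = -1 (each basis 2-blade squares to minus the product of its generators' squares); cross terms between blades sharing an index anticommute and cancel. So B^2 = -1.
Answer: rotation, certificate B^2 = -1. Key observation: B^2 = -1 is a conjugation invariant, so its sign decides the class regardless of the surface form of B.


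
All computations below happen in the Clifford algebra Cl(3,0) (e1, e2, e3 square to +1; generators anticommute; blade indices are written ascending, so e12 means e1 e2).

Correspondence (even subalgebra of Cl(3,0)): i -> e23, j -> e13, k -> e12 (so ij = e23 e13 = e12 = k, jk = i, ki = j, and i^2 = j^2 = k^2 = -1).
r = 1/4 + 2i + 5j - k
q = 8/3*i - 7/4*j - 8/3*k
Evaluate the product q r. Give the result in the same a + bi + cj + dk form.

In blades: q = -8/3*e12 - 7/4*e13 + 8/3*e23, r = 1/4 - e12 + 5*e13 + 2*e23.
Distribute q over r term by term (generator squares from the signature, products reordered to ascending indices): (-8/3*e12)*r = -8/3 - 2/3*e12 - 16/3*e13 + 40/3*e23; (-7/4*e13)*r = 35/4 + 7/2*e12 - 7/16*e13 + 7/4*e23; (8/3*e23)*r = -16/3 + 40/3*e12 + 8/3*e13 + 2/3*e23.
Sum: 3/4 + 97/6*e12 - 149/48*e13 + 63/4*e23; translating back through the correspondence:
Answer: 3/4 + 63/4*i - 149/48*j + 97/6*k


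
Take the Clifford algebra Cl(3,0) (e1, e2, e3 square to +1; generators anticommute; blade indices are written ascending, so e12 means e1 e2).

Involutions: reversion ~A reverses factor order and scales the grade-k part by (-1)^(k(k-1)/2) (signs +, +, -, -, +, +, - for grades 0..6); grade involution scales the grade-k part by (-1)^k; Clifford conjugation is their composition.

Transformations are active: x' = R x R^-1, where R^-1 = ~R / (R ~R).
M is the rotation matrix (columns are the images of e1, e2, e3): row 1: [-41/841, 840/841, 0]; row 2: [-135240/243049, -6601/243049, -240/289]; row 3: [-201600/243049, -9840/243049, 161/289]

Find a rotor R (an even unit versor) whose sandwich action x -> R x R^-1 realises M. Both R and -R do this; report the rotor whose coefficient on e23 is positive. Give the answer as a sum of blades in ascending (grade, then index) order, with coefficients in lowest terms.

Method: write R = a + b12*e12 + b13*e13 + b23*e23 with a^2 + b12^2 + b13^2 + b23^2 = 1 (so R^-1 = ~R). Expanding the columns R e_j ~R gives tr M = 4a^2 - 1 and, from the antisymmetric part, M21 - M12 = -4a*b12, M13 - M31 = 4a*b13, M32 - M23 = -4a*b23.
Here tr M = 116951/243049, so a^2 = (1 + tr M)/4 = 90000/243049 and a = ±300/493. Taking a = 300/493: M21 - M12 = -378000/243049, M13 - M31 = 201600/243049, M32 - M23 = 192000/243049, giving b12 = 315/493, b13 = 168/493, b23 = -160/493, i.e. R = 300/493 + 315/493*e12 + 168/493*e13 - 160/493*e23.
Its e23 coefficient is negative, so report the other preimage -R.
Answer: -300/493 - 315/493*e12 - 168/493*e13 + 160/493*e23. Sheet selection: the two-to-one cover makes ±R indistinguishable at the matrix level (trace 116951/243049), so uniqueness comes from the required sign on e23.


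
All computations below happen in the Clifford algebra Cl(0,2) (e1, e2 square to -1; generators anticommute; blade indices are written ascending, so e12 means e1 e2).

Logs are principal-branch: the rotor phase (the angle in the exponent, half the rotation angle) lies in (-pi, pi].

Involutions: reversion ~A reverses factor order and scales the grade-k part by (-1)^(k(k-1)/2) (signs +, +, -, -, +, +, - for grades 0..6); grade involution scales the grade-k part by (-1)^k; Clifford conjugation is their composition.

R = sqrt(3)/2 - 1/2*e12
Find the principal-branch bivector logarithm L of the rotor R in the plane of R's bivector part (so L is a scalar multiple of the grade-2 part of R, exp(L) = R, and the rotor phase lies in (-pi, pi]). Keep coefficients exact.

The scalar part of R is sqrt(3)/2, so the principal-branch rotor phase is pinned; divide the bivector part by its sine to get the unit plane — L is the phase times that plane.
Concretely: cos(phase) = sqrt(3)/2 gives phase = ±pi/6, and since phase/sin(phase) is even the sign is immaterial: L = (phase/sin(phase)) * <R>_2 = (pi/3) * <R>_2.
Answer: -pi/6*e12


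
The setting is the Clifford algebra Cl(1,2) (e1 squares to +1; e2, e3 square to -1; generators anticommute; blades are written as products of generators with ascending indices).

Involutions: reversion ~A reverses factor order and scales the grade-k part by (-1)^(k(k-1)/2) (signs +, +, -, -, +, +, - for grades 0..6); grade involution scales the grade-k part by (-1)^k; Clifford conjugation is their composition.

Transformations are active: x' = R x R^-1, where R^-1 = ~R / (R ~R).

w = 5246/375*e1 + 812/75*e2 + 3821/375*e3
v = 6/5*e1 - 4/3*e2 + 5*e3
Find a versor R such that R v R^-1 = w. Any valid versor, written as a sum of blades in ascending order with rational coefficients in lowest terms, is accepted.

Sketch: the shared square -5701/225 makes R = v + w = 5696/375*e1 + 712/75*e2 + 5696/375*e3 the natural versor; its sandwich fixes that direction, negates (v - w)/2, and sends v to w.
Answer: 5696/375*e1 + 712/75*e2 + 5696/375*e3


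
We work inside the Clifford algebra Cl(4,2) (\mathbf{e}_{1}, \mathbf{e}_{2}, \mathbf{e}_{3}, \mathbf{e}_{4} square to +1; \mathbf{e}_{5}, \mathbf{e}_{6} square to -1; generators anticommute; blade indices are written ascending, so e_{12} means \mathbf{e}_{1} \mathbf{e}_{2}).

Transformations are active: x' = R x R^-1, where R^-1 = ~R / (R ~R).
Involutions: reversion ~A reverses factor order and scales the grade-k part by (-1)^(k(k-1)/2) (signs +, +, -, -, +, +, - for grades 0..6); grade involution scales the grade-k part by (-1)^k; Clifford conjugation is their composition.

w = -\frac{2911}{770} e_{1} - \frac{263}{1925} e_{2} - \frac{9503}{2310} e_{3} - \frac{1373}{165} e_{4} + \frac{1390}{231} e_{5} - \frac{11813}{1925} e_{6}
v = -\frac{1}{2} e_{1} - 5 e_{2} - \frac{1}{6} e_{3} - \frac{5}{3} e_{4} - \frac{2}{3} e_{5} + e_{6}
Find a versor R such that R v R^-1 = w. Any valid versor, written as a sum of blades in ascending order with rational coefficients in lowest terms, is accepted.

R = v + w = -\frac{1648}{385} e_{1} - \frac{9888}{1925} e_{2} - \frac{1648}{385} e_{3} - \frac{1648}{165} e_{4} + \frac{412}{77} e_{5} - \frac{9888}{1925} e_{6} works: the equal norms (\frac{479}{18}) guarantee its sandwich swaps v into w.
Answer: -\frac{1648}{385} e_{1} - \frac{9888}{1925} e_{2} - \frac{1648}{385} e_{3} - \frac{1648}{165} e_{4} + \frac{412}{77} e_{5} - \frac{9888}{1925} e_{6}


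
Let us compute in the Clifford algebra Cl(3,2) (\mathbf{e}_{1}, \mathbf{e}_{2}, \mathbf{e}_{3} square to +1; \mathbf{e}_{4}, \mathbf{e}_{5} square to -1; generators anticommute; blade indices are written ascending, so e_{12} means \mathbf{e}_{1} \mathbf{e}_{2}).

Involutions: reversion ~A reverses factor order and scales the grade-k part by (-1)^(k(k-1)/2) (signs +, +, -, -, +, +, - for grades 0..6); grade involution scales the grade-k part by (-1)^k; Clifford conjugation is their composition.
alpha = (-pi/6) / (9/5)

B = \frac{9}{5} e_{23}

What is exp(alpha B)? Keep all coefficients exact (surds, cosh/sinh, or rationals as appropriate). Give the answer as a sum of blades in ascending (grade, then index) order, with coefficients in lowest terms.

B^2 = (\frac{9}{5})^2*(e_{23})^2 = \frac{81}{25}*(-1) = -\frac{81}{25} (a basis 2-blade squares to minus the product of its generators' squares).
B^2 = -\frac{81}{25} — since the square is negative, the closed form is circular: l = \frac{9}{5}, alpha*l = - \frac{\pi}{6}, so exp(alpha B) = cos(- \frac{\pi}{6}) + (sin(- \frac{\pi}{6})/(\frac{9}{5}))*B = \frac{\sqrt{3}}{2} + (- \frac{5}{18})*B.
Answer: \frac{\sqrt{3}}{2} - \frac{1}{2} e_{23}


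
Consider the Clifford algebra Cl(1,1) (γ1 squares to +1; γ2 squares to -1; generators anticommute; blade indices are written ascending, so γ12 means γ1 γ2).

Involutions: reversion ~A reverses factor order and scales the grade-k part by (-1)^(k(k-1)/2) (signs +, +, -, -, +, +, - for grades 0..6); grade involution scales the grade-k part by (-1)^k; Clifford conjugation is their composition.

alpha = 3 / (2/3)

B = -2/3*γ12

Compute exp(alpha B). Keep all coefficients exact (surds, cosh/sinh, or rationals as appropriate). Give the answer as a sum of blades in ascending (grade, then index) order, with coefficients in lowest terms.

B^2 = (-2/3)^2*(γ12)^2 = 4/9*(+1) = 4/9 (a basis 2-blade squares to minus the product of its generators' squares).
B^2 = 4/9 — the series telescopes hyperbolically here: l = 2/3, alpha*l = 3, so exp(alpha B) = cosh(3) + (sinh(3)/(2/3))*B = cosh(3) + (3*sinh(3)/2)*B.
Answer: cosh(3) - sinh(3)*γ12


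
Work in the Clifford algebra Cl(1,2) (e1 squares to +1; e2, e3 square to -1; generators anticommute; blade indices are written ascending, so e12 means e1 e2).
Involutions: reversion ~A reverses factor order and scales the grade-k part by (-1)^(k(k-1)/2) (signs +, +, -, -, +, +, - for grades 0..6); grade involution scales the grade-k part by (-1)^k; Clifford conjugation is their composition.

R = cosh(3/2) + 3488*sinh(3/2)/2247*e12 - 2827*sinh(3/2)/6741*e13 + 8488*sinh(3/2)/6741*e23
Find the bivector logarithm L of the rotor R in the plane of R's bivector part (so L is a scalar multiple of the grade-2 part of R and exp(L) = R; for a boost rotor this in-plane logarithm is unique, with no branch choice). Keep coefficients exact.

The scalar part of R is cosh(3/2), so cosh pins the rapidity up to sign — the sign comes from the bivector part; dividing that part by sinh of the rapidity yields the plane, and the in-plane L = rapidity * plane is unique because the two sign choices cancel.
Concretely: cosh(rapidity) = cosh(3/2) gives rapidity = ±3/2, and since rapidity/sinh(rapidity) is even the sign is immaterial: L = (rapidity/sinh(rapidity)) * <R>_2 = (3/(2*sinh(3/2))) * <R>_2.
Answer: 1744/749*e12 - 2827/4494*e13 + 4244/2247*e23


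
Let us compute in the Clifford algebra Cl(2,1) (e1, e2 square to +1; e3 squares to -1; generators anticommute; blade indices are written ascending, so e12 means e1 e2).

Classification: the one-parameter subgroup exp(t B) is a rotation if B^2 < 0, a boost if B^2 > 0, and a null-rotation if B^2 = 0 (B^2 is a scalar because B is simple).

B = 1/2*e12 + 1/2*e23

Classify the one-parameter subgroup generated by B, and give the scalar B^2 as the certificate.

B^2 term by term: the squares give (1/2)^2*(e12)^2 + (1/2)^2*(e23)^2 = 1/4*(-1) + 1/4*(+1) = 0 (each basis 2-blade squares to minus the product of its generators' squares); cross terms between blades sharing an index anticommute and cancel. So B^2 = 0.
Answer: null-rotation, certificate B^2 = 0. No conjugation can change B^2 = 0; the sign gives the class.


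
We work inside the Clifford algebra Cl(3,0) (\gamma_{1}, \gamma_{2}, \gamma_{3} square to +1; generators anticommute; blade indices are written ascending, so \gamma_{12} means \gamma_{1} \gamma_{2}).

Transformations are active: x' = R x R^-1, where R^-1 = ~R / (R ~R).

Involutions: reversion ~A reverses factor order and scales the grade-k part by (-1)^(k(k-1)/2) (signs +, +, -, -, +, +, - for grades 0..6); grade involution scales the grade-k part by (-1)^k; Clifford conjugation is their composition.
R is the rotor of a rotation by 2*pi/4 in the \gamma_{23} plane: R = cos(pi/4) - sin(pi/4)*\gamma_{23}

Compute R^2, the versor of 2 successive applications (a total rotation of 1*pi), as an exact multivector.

Because a rotor carries half the rotation angle, composing 2 copies of this \gamma_{23}-plane rotor multiplies the phase: 2*(pi/4) = \frac{\pi}{2}, hence R^2 = cos(\frac{\pi}{2}) - sin(\frac{\pi}{2})*\gamma_{23}.
cos(\frac{\pi}{2}) = 0 and sin(\frac{\pi}{2}) = 1, so R^2 = -\gamma_{23}. The net rotation is 1*pi; the rotor keeps the half-angle phase exactly.
Answer: -\gamma_{23}


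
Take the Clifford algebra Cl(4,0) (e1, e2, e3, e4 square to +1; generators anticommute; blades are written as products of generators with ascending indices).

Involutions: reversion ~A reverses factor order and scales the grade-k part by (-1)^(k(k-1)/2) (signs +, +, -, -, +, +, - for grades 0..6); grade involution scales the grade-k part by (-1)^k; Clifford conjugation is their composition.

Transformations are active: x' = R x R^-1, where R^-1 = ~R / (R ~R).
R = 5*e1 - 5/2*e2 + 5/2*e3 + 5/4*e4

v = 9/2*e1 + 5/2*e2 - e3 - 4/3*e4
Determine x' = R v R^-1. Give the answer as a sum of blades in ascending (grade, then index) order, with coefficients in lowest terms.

~R = 5*e1 - 5/2*e2 + 5/2*e3 + 5/4*e4, and R ~R = 625/16, so R^-1 = ~R / (625/16).
R v = 145/12 + 95/4*e1 e2 - 65/4*e1 e3 - 295/24*e1 e4 - 15/4*e2 e3 + 5/24*e2 e4 - 25/12*e3 e4
Answer: -211/150*e1 - 607/150*e2 + 191/75*e3 + 158/75*e4
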